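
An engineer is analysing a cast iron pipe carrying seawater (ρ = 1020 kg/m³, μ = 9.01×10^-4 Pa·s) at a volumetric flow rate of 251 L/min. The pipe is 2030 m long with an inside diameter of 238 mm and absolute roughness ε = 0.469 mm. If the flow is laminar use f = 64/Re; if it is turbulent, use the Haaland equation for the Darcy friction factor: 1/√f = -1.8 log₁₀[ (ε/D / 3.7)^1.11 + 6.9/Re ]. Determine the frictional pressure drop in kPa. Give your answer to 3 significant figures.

Q = 251 L/min = 251/60000 = 0.004183 m³/s.
Cross-sectional area A = πD²/4 = π(0.238)²/4 = 0.04449 m²; mean velocity V = Q/A = 0.004183/0.04449 = 0.09403 m/s.
Reynolds number Re = ρVD/μ = 1020 · 0.09403 · 0.238 / 0.000901 = 2.534e+04.
Re > 4000 → turbulent. Relative roughness ε/D = 0.000469/0.238 = 0.00197. Haaland: 1/√f = -1.8 log₁₀[(0.00197/3.7)^1.11 + 6.9/2.534e+04] = -1.8 log₁₀[0.000232 + 0.000272] = 5.934, so f = 0.0284.
Darcy-Weisbach: ΔP = f(L/D)(ρV²/2) = 0.0284·(2030/0.238)·(1020·0.09403²/2) = 0.0284·8529·4.509 = 1092 Pa.
ΔP = 1092 Pa = 1.09 kPa.

ΔP ≈ 1.09 kPa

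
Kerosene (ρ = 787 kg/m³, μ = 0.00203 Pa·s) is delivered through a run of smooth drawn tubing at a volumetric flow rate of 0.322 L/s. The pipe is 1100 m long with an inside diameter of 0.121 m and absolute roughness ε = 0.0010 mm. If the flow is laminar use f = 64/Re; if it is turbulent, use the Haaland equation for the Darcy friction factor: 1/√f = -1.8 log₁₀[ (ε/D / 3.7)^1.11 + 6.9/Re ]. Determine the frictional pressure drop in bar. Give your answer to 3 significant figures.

Q = 0.322 L/s = 0.322/1000 = 0.000322 m³/s.
Cross-sectional area A = πD²/4 = π(0.121)²/4 = 0.0115 m²; mean velocity V = Q/A = 0.000322/0.0115 = 0.028 m/s.
Reynolds number Re = ρVD/μ = 787 · 0.028 · 0.121 / 0.00203 = 1314.
Re < 2300 → laminar flow, so f = 64/Re = 64/1314 = 0.04872 (the turbulent correlation is not needed).
Darcy-Weisbach: ΔP = f(L/D)(ρV²/2) = 0.04872·(1100/0.121)·(787·0.028²/2) = 0.04872·9091·0.3086 = 136.7 Pa.
ΔP = 136.7 Pa = 0.00137 bar.

ΔP ≈ 0.00137 bar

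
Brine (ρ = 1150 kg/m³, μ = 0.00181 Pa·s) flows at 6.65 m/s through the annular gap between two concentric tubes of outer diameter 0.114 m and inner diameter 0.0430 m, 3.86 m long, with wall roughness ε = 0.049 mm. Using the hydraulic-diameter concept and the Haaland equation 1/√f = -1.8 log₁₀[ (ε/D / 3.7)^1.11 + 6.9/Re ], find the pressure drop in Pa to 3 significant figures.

Hydraulic diameter D_h = 4A/P = D_o - D_i = 0.114 - 0.043 = 0.071 m.
Re = ρVD_h/μ = 1150·6.65·0.071/0.00181 = 3e+05.
ε/D_h = 4.9e-05/0.071 = 0.00069; Haaland gives 1/√f = -1.8 log₁₀[7.25e-05+2.3e-05] = 7.236, so f = 0.0191.
ΔP = f(L/D_h)(ρV²/2) = 0.0191·3.86/0.071·2.543e+04 = 2.64e+04 Pa.

ΔP ≈ 26400 Pa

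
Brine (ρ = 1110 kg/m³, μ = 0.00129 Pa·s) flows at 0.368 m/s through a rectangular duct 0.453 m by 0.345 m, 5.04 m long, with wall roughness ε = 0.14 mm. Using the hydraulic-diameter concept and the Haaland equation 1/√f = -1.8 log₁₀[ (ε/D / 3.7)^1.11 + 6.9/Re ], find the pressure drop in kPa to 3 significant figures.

ΔP ≈ 0.0183 kPa

Hydraulic diameter D_h = 4A/P = 4·(0.453·0.345)/(2·(0.453+0.345)) = 0.6251/1.596 = 0.3917 m.
Re = ρVD_h/μ = 1110·0.368·0.3917/0.00129 = 1.24e+05.
ε/D_h = 0.00014/0.3917 = 0.000357; Haaland gives 1/√f = -1.8 log₁₀[3.49e-05+5.56e-05] = 7.277, so f = 0.01888.
ΔP = f(L/D_h)(ρV²/2) = 0.01888·5.04/0.3917·75.16 = 18.26 Pa.
ΔP = 0.0183 kPa.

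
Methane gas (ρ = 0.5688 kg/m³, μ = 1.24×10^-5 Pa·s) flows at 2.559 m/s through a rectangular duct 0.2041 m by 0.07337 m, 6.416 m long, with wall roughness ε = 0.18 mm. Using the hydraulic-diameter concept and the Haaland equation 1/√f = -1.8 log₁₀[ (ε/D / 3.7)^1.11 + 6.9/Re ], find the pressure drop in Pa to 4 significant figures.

ΔP ≈ 3.483 Pa

Hydraulic diameter D_h = 4A/P = 4·(0.2041·0.07337)/(2·(0.2041+0.07337)) = 0.0599/0.5549 = 0.1079 m.
Re = ρVD_h/μ = 0.5688·2.559·0.1079/1.24e-05 = 1.267e+04.
ε/D_h = 0.00018/0.1079 = 0.00167; Haaland gives 1/√f = -1.8 log₁₀[0.000193+0.000545] = 5.638, so f = 0.03146.
ΔP = f(L/D_h)(ρV²/2) = 0.03146·6.416/0.1079·1.862 = 3.483 Pa.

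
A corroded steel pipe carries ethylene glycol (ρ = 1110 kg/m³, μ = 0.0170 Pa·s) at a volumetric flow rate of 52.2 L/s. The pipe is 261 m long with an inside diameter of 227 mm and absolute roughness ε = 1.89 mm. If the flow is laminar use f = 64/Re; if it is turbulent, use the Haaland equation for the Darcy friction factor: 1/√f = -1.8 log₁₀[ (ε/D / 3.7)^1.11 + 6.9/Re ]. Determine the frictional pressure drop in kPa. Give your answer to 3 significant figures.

Q = 52.2 L/s = 52.2/1000 = 0.0522 m³/s.
Cross-sectional area A = πD²/4 = π(0.227)²/4 = 0.04047 m²; mean velocity V = Q/A = 0.0522/0.04047 = 1.29 m/s.
Reynolds number Re = ρVD/μ = 1110 · 1.29 · 0.227 / 0.017 = 1.912e+04.
Re > 4000 → turbulent. Relative roughness ε/D = 0.00189/0.227 = 0.00833. Haaland: 1/√f = -1.8 log₁₀[(0.00833/3.7)^1.11 + 6.9/1.912e+04] = -1.8 log₁₀[0.00115 + 0.000361] = 5.077, so f = 0.0388.
Darcy-Weisbach: ΔP = f(L/D)(ρV²/2) = 0.0388·(261/0.227)·(1110·1.29²/2) = 0.0388·1150·923.3 = 4.119e+04 Pa.
ΔP = 4.119e+04 Pa = 41.2 kPa.

ΔP ≈ 41.2 kPa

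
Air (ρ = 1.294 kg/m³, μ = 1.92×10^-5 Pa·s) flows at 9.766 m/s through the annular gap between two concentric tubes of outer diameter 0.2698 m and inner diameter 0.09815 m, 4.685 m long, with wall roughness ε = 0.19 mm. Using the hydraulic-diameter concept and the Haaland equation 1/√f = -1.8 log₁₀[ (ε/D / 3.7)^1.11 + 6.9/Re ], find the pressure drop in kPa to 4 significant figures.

Hydraulic diameter D_h = 4A/P = D_o - D_i = 0.2698 - 0.09815 = 0.1716 m.
Re = ρVD_h/μ = 1.294·9.766·0.1716/1.92e-05 = 1.13e+05.
ε/D_h = 0.00019/0.1716 = 0.00111; Haaland gives 1/√f = -1.8 log₁₀[0.000123+6.11e-05] = 6.725, so f = 0.02211.
ΔP = f(L/D_h)(ρV²/2) = 0.02211·4.685/0.1716·61.71 = 37.24 Pa.
ΔP = 0.03724 kPa.

ΔP ≈ 0.03724 kPa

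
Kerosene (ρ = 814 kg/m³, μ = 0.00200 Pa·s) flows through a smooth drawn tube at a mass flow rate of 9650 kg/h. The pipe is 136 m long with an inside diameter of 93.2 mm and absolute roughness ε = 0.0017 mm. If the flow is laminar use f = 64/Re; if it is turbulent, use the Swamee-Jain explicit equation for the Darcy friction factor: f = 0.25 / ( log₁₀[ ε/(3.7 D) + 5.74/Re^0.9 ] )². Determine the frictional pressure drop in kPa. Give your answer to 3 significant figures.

ΔP ≈ 3.66 kPa

ṁ = 9650 kg/h = 9650/3600 = 2.681 kg/s.
A = πD²/4 = π(0.0932)²/4 = 0.006822 m²; mean velocity V = ṁ/(ρA) = 2.681/(814 · 0.006822) = 0.4827 m/s.
Reynolds number Re = ρVD/μ = 814 · 0.4827 · 0.0932 / 0.002 = 1.831e+04.
Re > 4000 → turbulent. Relative roughness ε/D = 1.7e-06/0.0932 = 1.82e-05. Swamee-Jain: f = 0.25/(log₁₀[1.82e-05/3.7 + 5.74/1.831e+04^0.9])² = 0.25/(log₁₀[4.93e-06 + 0.000837])² = 0.25/(-3.075)² = 0.02644.
Darcy-Weisbach: ΔP = f(L/D)(ρV²/2) = 0.02644·(136/0.0932)·(814·0.4827²/2) = 0.02644·1459·94.83 = 3659 Pa.
ΔP = 3659 Pa = 3.66 kPa.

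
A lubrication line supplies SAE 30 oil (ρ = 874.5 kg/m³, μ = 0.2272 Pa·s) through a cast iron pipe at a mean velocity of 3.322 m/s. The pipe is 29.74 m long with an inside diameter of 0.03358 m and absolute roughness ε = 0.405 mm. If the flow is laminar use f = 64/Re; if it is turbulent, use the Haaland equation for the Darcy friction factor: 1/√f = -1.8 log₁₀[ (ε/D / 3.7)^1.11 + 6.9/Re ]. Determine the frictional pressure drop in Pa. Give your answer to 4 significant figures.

Reynolds number Re = ρVD/μ = 874.5 · 3.322 · 0.03358 / 0.227 = 429.4.
Re < 2300 → laminar flow, so f = 64/Re = 64/429.4 = 0.1491 (the turbulent correlation is not needed).
Darcy-Weisbach: ΔP = f(L/D)(ρV²/2) = 0.1491·(29.74/0.03358)·(874.5·3.322²/2) = 0.1491·885.6·4825 = 6.37e+05 Pa.

ΔP ≈ 637000 Pa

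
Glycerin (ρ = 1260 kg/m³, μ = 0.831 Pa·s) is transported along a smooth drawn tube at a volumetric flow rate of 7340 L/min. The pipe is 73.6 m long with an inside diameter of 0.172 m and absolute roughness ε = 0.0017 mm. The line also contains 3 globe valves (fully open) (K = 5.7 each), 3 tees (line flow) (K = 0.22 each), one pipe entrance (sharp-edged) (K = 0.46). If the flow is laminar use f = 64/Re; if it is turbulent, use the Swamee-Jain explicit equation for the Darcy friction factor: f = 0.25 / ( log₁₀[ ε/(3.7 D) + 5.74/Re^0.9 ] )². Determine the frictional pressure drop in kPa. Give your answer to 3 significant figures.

Q = 7340 L/min = 7340/60000 = 0.1223 m³/s.
Cross-sectional area A = πD²/4 = π(0.172)²/4 = 0.02324 m²; mean velocity V = Q/A = 0.1223/0.02324 = 5.265 m/s.
Reynolds number Re = ρVD/μ = 1260 · 5.265 · 0.172 / 0.831 = 1373.
Re < 2300 → laminar flow, so f = 64/Re = 64/1373 = 0.04661 (the turbulent correlation is not needed).
Total minor-loss coefficient ΣK = 3·5.7 + 3·0.22 + 1·0.46 = 18.2.
ΔP = [f·L/D + ΣK]·(ρV²/2) = [0.04661·73.6/0.172 + 18.2]·(1260·5.265²/2) = [19.94 + 18.2]·1.746e+04 = 6.665e+05 Pa.
ΔP = 6.665e+05 Pa = 667 kPa.

ΔP ≈ 667 kPa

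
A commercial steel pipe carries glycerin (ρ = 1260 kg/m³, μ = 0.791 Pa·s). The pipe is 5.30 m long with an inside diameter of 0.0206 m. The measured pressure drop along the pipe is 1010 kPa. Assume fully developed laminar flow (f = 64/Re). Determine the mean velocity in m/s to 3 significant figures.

For laminar flow, f = 64/Re with Re = ρVD/μ, so Darcy-Weisbach reduces to ΔP = 32μLV/D². Solving for V: V = ΔP·D²/(32μL) = 1.01e+06·(0.0206)²/(32·0.791·5.3) = 3.195 m/s.
Check: Re = ρVD/μ = 1260·3.195·0.0206/0.791 = 104.8 < 2300, so the laminar assumption holds.

V ≈ 3.19 m/s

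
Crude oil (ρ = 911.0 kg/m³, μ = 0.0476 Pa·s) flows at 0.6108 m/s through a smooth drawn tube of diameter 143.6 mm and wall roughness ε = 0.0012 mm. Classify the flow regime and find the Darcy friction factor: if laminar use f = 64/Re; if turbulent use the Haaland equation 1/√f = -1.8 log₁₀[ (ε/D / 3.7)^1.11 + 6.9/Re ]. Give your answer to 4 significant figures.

f ≈ 0.03813

Re = ρVD/μ = 911·0.6108·0.1436/0.0476 = 1679.
Re < 2300 → laminar, so f = 64/Re = 0.03813 (roughness is irrelevant in laminar flow).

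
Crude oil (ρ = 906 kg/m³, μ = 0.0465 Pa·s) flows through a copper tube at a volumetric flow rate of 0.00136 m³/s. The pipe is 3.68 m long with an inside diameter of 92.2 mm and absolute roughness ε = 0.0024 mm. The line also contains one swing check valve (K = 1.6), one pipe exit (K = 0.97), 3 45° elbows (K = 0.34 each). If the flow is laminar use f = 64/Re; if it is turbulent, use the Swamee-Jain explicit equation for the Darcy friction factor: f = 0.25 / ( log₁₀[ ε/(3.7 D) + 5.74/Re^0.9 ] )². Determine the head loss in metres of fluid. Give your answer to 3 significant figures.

h_f ≈ 0.0224 m

Cross-sectional area A = πD²/4 = π(0.0922)²/4 = 0.006677 m²; mean velocity V = Q/A = 0.00136/0.006677 = 0.2037 m/s.
Reynolds number Re = ρVD/μ = 906 · 0.2037 · 0.0922 / 0.0465 = 365.9.
Re < 2300 → laminar flow, so f = 64/Re = 64/365.9 = 0.1749 (the turbulent correlation is not needed).
Total minor-loss coefficient ΣK = 1·1.6 + 1·0.97 + 3·0.34 = 3.59.
ΔP = [f·L/D + ΣK]·(ρV²/2) = [0.1749·3.68/0.0922 + 3.59]·(906·0.2037²/2) = [6.981 + 3.59]·18.8 = 198.7 Pa.
Head loss h_f = ΔP/(ρg) = 198.7/(906·9.81) = 0.0224 m.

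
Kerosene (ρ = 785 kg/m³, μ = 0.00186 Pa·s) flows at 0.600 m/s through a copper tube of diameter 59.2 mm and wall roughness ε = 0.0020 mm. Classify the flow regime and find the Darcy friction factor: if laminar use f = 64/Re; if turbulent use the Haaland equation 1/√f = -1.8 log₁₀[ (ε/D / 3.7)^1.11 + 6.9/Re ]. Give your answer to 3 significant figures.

f ≈ 0.0278

Re = ρVD/μ = 785·0.6·0.0592/0.00186 = 1.499e+04.
Re > 4000 → turbulent. ε/D = 2e-06/0.0592 = 3.38e-05; Haaland: 1/√f = -1.8 log₁₀[2.55e-06 + 0.00046] = 6.002, so f = 0.02776.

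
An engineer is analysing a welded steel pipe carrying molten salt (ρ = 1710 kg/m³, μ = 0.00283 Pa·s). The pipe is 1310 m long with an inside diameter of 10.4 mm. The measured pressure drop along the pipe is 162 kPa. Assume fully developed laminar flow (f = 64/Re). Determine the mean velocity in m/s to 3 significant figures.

V ≈ 0.148 m/s

For laminar flow, f = 64/Re with Re = ρVD/μ, so Darcy-Weisbach reduces to ΔP = 32μLV/D². Solving for V: V = ΔP·D²/(32μL) = 1.62e+05·(0.0104)²/(32·0.00283·1310) = 0.1477 m/s.
Check: Re = ρVD/μ = 1710·0.1477·0.0104/0.00283 = 928.1 < 2300, so the laminar assumption holds.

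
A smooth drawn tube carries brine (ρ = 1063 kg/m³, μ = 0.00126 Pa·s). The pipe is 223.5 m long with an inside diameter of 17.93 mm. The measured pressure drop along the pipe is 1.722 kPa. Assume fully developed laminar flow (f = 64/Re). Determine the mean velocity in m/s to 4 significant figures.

V ≈ 0.06143 m/s

For laminar flow, f = 64/Re with Re = ρVD/μ, so Darcy-Weisbach reduces to ΔP = 32μLV/D². Solving for V: V = ΔP·D²/(32μL) = 1722·(0.01793)²/(32·0.00126·223.5) = 0.06143 m/s.
Check: Re = ρVD/μ = 1063·0.06143·0.01793/0.00126 = 929.3 < 2300, so the laminar assumption holds.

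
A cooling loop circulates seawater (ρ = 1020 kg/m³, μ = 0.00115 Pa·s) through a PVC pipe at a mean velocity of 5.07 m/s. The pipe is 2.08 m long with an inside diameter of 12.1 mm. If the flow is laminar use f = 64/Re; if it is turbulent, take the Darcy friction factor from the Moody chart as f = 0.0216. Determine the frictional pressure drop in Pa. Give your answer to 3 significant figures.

Reynolds number Re = ρVD/μ = 1020 · 5.07 · 0.0121 / 0.00115 = 5.441e+04.
Re > 4000 → turbulent; use the Moody-chart value f = 0.0216.
Darcy-Weisbach: ΔP = f(L/D)(ρV²/2) = 0.0216·(2.08/0.0121)·(1020·5.07²/2) = 0.0216·171.9·1.311e+04 = 4.868e+04 Pa.

ΔP ≈ 48700 Pa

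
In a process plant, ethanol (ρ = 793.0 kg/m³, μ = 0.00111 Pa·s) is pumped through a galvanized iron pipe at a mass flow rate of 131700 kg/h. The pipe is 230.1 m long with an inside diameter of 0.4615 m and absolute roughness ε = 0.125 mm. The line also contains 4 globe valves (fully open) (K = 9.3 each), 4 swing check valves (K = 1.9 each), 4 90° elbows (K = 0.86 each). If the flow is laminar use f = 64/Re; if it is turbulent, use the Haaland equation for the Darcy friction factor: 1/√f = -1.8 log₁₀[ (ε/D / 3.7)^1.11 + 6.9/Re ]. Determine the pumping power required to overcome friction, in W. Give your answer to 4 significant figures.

ṁ = 131700 kg/h = 131700/3600 = 36.58 kg/s.
A = πD²/4 = π(0.4615)²/4 = 0.1673 m²; mean velocity V = ṁ/(ρA) = 36.58/(793 · 0.1673) = 0.2758 m/s.
Reynolds number Re = ρVD/μ = 793 · 0.2758 · 0.4615 / 0.00111 = 9.093e+04.
Re > 4000 → turbulent. Relative roughness ε/D = 0.000125/0.4615 = 0.000271. Haaland: 1/√f = -1.8 log₁₀[(0.000271/3.7)^1.11 + 6.9/9.093e+04] = -1.8 log₁₀[2.57e-05 + 7.59e-05] = 7.188, so f = 0.01936.
Total minor-loss coefficient ΣK = 4·9.3 + 4·1.9 + 4·0.86 = 48.2.
ΔP = [f·L/D + ΣK]·(ρV²/2) = [0.01936·230.1/0.4615 + 48.2]·(793·0.2758²/2) = [9.65 + 48.2]·30.16 = 1746 Pa.
Q = ṁ/ρ = 36.58/793 = 0.04613 m³/s.
Pumping power P = QΔP = 0.04613·1746 = 80.540 W = 80.54 W.

P ≈ 80.54 W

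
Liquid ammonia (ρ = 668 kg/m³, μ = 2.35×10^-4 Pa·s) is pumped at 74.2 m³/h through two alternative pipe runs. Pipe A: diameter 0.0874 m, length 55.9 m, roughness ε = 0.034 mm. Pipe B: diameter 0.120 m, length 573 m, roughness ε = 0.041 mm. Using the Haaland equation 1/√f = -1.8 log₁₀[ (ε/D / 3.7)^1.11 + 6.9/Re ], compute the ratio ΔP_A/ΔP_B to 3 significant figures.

ΔP_A/ΔP_B ≈ 0.480

Pipe A: V = Q/A = 0.02061/0.005999 = 3.435 m/s; Re = 8.535e+05; ε/D = 0.000389; Haaland → f = 0.01644; ΔP_A = f(L/D)(ρV²/2) = 4.145e+04 Pa.
Pipe B: V = Q/A = 0.02061/0.01131 = 1.822 m/s; Re = 6.216e+05; ε/D = 0.000342; Haaland → f = 0.01629; ΔP_B = f(L/D)(ρV²/2) = 8.627e+04 Pa.
ΔP_A/ΔP_B = 4.145e+04/8.627e+04 = 0.480.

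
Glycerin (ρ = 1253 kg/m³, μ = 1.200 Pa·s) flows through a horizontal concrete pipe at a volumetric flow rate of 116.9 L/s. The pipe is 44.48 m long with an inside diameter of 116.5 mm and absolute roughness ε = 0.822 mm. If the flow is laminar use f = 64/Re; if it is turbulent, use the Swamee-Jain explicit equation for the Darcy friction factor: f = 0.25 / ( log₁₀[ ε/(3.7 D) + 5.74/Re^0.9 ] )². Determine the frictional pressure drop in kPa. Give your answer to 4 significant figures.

ΔP ≈ 1380 kPa

Q = 116.9 L/s = 116.9/1000 = 0.1169 m³/s.
Cross-sectional area A = πD²/4 = π(0.1165)²/4 = 0.01066 m²; mean velocity V = Q/A = 0.1169/0.01066 = 10.97 m/s.
Reynolds number Re = ρVD/μ = 1253 · 10.97 · 0.1165 / 1.2 = 1334.
Re < 2300 → laminar flow, so f = 64/Re = 64/1334 = 0.04797 (the turbulent correlation is not needed).
Darcy-Weisbach: ΔP = f(L/D)(ρV²/2) = 0.04797·(44.48/0.1165)·(1253·10.97²/2) = 0.04797·381.8·7.535e+04 = 1.38e+06 Pa.
ΔP = 1.38e+06 Pa = 1380 kPa.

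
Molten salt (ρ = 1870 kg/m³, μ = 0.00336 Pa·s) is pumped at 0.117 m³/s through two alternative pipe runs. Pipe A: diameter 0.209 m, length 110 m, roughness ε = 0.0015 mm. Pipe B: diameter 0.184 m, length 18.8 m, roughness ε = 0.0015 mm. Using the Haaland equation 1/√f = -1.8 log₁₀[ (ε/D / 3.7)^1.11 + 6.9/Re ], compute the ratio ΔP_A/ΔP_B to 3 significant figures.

Pipe A: V = Q/A = 0.117/0.03431 = 3.41 m/s; Re = 3.967e+05; ε/D = 7.18e-06; Haaland → f = 0.01369; ΔP_A = f(L/D)(ρV²/2) = 7.835e+04 Pa.
Pipe B: V = Q/A = 0.117/0.02659 = 4.4 m/s; Re = 4.506e+05; ε/D = 8.15e-06; Haaland → f = 0.01339; ΔP_B = f(L/D)(ρV²/2) = 2.477e+04 Pa.
ΔP_A/ΔP_B = 7.835e+04/2.477e+04 = 3.16.

ΔP_A/ΔP_B ≈ 3.16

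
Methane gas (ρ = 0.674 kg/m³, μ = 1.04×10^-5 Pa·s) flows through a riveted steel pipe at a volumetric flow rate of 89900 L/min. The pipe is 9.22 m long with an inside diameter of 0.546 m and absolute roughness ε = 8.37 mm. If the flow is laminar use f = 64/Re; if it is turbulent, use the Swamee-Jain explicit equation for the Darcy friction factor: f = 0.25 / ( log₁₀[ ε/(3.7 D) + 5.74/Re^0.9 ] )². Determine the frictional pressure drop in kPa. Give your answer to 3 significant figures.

Q = 89900 L/min = 89900/60000 = 1.498 m³/s.
Cross-sectional area A = πD²/4 = π(0.546)²/4 = 0.2341 m²; mean velocity V = Q/A = 1.498/0.2341 = 6.399 m/s.
Reynolds number Re = ρVD/μ = 0.674 · 6.399 · 0.546 / 1.04e-05 = 2.264e+05.
Re > 4000 → turbulent. Relative roughness ε/D = 0.00837/0.546 = 0.0153. Swamee-Jain: f = 0.25/(log₁₀[0.0153/3.7 + 5.74/2.264e+05^0.9])² = 0.25/(log₁₀[0.00414 + 8.7e-05])² = 0.25/(-2.374)² = 0.04437.
Darcy-Weisbach: ΔP = f(L/D)(ρV²/2) = 0.04437·(9.22/0.546)·(0.674·6.399²/2) = 0.04437·16.89·13.8 = 10.34 Pa.
ΔP = 10.34 Pa = 0.0103 kPa.

ΔP ≈ 0.0103 kPa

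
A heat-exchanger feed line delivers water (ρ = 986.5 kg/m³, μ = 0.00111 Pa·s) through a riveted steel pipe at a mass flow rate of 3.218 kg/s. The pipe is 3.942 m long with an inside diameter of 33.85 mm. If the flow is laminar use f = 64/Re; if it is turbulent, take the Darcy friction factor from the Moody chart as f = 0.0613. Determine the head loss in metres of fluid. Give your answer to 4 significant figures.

A = πD²/4 = π(0.03385)²/4 = 0.0008999 m²; mean velocity V = ṁ/(ρA) = 3.218/(986.5 · 0.0008999) = 3.625 m/s.
Reynolds number Re = ρVD/μ = 986.5 · 3.625 · 0.03385 / 0.00111 = 1.09e+05.
Re > 4000 → turbulent; use the Moody-chart value f = 0.0613.
Darcy-Weisbach: ΔP = f(L/D)(ρV²/2) = 0.0613·(3.942/0.03385)·(986.5·3.625²/2) = 0.0613·116.5·6481 = 4.626e+04 Pa.
Head loss h_f = ΔP/(ρg) = 4.626e+04/(986.5·9.81) = 4.781 m.

h_f ≈ 4.781 m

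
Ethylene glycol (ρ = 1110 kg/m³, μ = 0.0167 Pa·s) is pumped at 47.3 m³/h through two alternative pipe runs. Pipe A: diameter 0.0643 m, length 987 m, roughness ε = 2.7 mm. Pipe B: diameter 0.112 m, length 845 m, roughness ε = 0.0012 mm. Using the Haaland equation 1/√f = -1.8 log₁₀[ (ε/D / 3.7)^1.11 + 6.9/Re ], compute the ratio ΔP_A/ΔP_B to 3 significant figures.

ΔP_A/ΔP_B ≈ 41.0

Pipe A: V = Q/A = 0.01314/0.003247 = 4.046 m/s; Re = 1.729e+04; ε/D = 0.042; Haaland → f = 0.06773; ΔP_A = f(L/D)(ρV²/2) = 9.447e+06 Pa.
Pipe B: V = Q/A = 0.01314/0.009852 = 1.334 m/s; Re = 9928; ε/D = 1.07e-05; Haaland → f = 0.03096; ΔP_B = f(L/D)(ρV²/2) = 2.305e+05 Pa.
ΔP_A/ΔP_B = 9.447e+06/2.305e+05 = 41.0.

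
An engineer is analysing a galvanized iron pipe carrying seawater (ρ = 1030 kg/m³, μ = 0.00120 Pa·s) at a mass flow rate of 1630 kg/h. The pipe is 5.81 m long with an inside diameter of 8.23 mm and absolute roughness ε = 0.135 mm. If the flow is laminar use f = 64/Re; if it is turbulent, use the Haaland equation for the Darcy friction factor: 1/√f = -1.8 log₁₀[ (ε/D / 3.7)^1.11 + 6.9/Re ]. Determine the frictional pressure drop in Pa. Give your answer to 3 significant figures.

ΔP ≈ 1.14×10^6 Pa

ṁ = 1630 kg/h = 1630/3600 = 0.4528 kg/s.
A = πD²/4 = π(0.00823)²/4 = 5.32e-05 m²; mean velocity V = ṁ/(ρA) = 0.4528/(1030 · 5.32e-05) = 8.263 m/s.
Reynolds number Re = ρVD/μ = 1030 · 8.263 · 0.00823 / 0.0012 = 5.837e+04.
Re > 4000 → turbulent. Relative roughness ε/D = 0.000135/0.00823 = 0.0164. Haaland: 1/√f = -1.8 log₁₀[(0.0164/3.7)^1.11 + 6.9/5.837e+04] = -1.8 log₁₀[0.00244 + 0.000118] = 4.665, so f = 0.04595.
Darcy-Weisbach: ΔP = f(L/D)(ρV²/2) = 0.04595·(5.81/0.00823)·(1030·8.263²/2) = 0.04595·706·3.517e+04 = 1.141e+06 Pa.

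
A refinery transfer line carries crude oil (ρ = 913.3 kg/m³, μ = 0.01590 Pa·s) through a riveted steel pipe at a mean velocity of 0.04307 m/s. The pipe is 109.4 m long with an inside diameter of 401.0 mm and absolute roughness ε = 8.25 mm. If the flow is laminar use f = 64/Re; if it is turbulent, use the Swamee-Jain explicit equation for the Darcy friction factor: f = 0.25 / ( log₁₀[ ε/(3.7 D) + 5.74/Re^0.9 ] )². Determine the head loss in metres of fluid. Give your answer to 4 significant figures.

Reynolds number Re = ρVD/μ = 913.3 · 0.04307 · 0.401 / 0.0159 = 992.1.
Re < 2300 → laminar flow, so f = 64/Re = 64/992.1 = 0.06451 (the turbulent correlation is not needed).
Darcy-Weisbach: ΔP = f(L/D)(ρV²/2) = 0.06451·(109.4/0.401)·(913.3·0.04307²/2) = 0.06451·272.8·0.8471 = 14.91 Pa.
Head loss h_f = ΔP/(ρg) = 14.91/(913.3·9.81) = 0.001664 m.

h_f ≈ 0.001664 m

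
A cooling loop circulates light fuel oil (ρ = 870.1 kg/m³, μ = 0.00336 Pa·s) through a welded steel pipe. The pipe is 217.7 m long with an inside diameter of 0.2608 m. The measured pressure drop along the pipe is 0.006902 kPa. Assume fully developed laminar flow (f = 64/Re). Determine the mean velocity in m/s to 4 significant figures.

For laminar flow, f = 64/Re with Re = ρVD/μ, so Darcy-Weisbach reduces to ΔP = 32μLV/D². Solving for V: V = ΔP·D²/(32μL) = 6.902·(0.2608)²/(32·0.00336·217.7) = 0.02006 m/s.
Check: Re = ρVD/μ = 870.1·0.02006·0.2608/0.00336 = 1355 < 2300, so the laminar assumption holds.

V ≈ 0.02006 m/s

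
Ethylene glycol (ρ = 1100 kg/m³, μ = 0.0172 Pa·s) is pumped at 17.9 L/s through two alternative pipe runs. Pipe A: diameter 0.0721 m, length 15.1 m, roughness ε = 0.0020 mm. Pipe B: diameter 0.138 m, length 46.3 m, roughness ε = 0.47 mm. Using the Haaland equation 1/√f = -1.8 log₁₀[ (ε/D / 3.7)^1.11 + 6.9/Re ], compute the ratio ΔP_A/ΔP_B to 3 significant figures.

Pipe A: V = Q/A = 0.0179/0.004083 = 4.384 m/s; Re = 2.022e+04; ε/D = 2.77e-05; Haaland → f = 0.02572; ΔP_A = f(L/D)(ρV²/2) = 5.694e+04 Pa.
Pipe B: V = Q/A = 0.0179/0.01496 = 1.197 m/s; Re = 1.056e+04; ε/D = 0.00341; Haaland → f = 0.03507; ΔP_B = f(L/D)(ρV²/2) = 9268 Pa.
ΔP_A/ΔP_B = 5.694e+04/9268 = 6.14.

ΔP_A/ΔP_B ≈ 6.14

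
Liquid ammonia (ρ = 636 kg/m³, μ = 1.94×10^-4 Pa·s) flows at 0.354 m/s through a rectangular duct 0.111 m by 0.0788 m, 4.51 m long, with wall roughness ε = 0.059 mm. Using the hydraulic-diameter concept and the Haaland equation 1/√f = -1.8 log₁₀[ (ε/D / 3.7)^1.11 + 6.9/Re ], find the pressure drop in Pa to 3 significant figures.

ΔP ≈ 39.9 Pa

Hydraulic diameter D_h = 4A/P = 4·(0.111·0.0788)/(2·(0.111+0.0788)) = 0.03499/0.3796 = 0.09217 m.
Re = ρVD_h/μ = 636·0.354·0.09217/0.000194 = 1.07e+05.
ε/D_h = 5.9e-05/0.09217 = 0.00064; Haaland gives 1/√f = -1.8 log₁₀[6.67e-05+6.45e-05] = 6.988, so f = 0.02048.
ΔP = f(L/D_h)(ρV²/2) = 0.02048·4.51/0.09217·39.85 = 39.94 Pa.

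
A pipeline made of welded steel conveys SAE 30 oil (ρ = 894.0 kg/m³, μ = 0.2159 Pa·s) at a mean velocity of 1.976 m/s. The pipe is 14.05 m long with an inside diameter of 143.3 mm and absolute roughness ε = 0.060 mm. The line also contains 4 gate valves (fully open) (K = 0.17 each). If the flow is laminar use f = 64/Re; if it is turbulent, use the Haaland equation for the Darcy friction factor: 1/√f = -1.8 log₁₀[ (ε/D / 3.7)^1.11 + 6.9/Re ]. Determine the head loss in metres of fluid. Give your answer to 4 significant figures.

Reynolds number Re = ρVD/μ = 894 · 1.976 · 0.1433 / 0.216 = 1173.
Re < 2300 → laminar flow, so f = 64/Re = 64/1173 = 0.05458 (the turbulent correlation is not needed).
Total minor-loss coefficient ΣK = 4·0.17 = 0.68.
ΔP = [f·L/D + ΣK]·(ρV²/2) = [0.05458·14.05/0.1433 + 0.68]·(894·1.976²/2) = [5.352 + 0.68]·1745 = 1.053e+04 Pa.
Head loss h_f = ΔP/(ρg) = 1.053e+04/(894·9.81) = 1.200 m.

h_f ≈ 1.200 m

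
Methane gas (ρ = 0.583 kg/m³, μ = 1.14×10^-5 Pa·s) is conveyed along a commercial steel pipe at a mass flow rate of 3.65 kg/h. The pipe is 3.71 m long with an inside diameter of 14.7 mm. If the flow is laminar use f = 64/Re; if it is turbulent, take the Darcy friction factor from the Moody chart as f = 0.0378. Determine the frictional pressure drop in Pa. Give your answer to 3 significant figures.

ṁ = 3.65 kg/h = 3.65/3600 = 0.001014 kg/s.
A = πD²/4 = π(0.0147)²/4 = 0.0001697 m²; mean velocity V = ṁ/(ρA) = 0.001014/(0.583 · 0.0001697) = 10.25 m/s.
Reynolds number Re = ρVD/μ = 0.583 · 10.25 · 0.0147 / 1.14e-05 = 7703.
Re > 4000 → turbulent; use the Moody-chart value f = 0.0378.
Darcy-Weisbach: ΔP = f(L/D)(ρV²/2) = 0.0378·(3.71/0.0147)·(0.583·10.25²/2) = 0.0378·252.4·30.61 = 292 Pa.

ΔP ≈ 292 Pa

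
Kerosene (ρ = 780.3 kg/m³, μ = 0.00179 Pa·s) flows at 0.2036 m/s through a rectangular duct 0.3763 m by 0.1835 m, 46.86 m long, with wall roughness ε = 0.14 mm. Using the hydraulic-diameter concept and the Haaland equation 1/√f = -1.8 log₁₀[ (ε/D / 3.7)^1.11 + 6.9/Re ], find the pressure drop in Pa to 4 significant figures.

Hydraulic diameter D_h = 4A/P = 4·(0.3763·0.1835)/(2·(0.3763+0.1835)) = 0.2762/1.12 = 0.2467 m.
Re = ρVD_h/μ = 780.3·0.2036·0.2467/0.00179 = 2.19e+04.
ε/D_h = 0.00014/0.2467 = 0.000567; Haaland gives 1/√f = -1.8 log₁₀[5.84e-05+0.000315] = 6.17, so f = 0.02627.
ΔP = f(L/D_h)(ρV²/2) = 0.02627·46.86/0.2467·16.17 = 80.7 Pa.

ΔP ≈ 80.70 Pa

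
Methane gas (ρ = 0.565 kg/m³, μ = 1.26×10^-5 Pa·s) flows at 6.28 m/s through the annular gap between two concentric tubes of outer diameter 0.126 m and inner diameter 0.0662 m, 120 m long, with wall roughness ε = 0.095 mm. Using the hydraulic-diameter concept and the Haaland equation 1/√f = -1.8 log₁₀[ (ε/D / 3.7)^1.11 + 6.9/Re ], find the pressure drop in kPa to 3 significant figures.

ΔP ≈ 0.663 kPa

Hydraulic diameter D_h = 4A/P = D_o - D_i = 0.126 - 0.0662 = 0.0598 m.
Re = ρVD_h/μ = 0.565·6.28·0.0598/1.26e-05 = 1.684e+04.
ε/D_h = 9.5e-05/0.0598 = 0.00159; Haaland gives 1/√f = -1.8 log₁₀[0.000183+0.00041] = 5.809, so f = 0.02964.
ΔP = f(L/D_h)(ρV²/2) = 0.02964·120/0.0598·11.14 = 662.6 Pa.
ΔP = 0.663 kPa.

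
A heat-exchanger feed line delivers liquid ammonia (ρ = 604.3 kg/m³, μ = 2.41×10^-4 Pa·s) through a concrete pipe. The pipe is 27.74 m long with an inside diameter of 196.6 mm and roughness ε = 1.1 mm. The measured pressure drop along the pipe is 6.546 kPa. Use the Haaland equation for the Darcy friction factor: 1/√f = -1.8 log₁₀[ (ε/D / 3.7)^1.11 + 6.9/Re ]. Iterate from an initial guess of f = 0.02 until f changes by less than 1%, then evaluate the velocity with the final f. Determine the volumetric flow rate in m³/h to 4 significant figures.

Rearranging Darcy-Weisbach: V = √(2·ΔP·D/(f·L·ρ)). With ε/D = 0.0011/0.1966 = 0.0056, iterate starting from f = 0.02:
  f = 0.02 → V = √(2·6546·0.1966/(0.02·27.74·604.3)) = 2.771 m/s; Re = ρVD/μ = 1.366e+06; f → 0.03155
  f = 0.03155 → V = 2.206 m/s; Re = 1.088e+06; f → 0.03157
Converged (Δf/f < 1%). With the final f = 0.03157: V = √(2·6546·0.1966/(0.03157·27.74·604.3)) = 2.205 m/s.
Q = V·A = 2.205·(π/4·0.1966²) = 0.06695 m³/s = 241.0 m³/h.

Q ≈ 241.0 m³/h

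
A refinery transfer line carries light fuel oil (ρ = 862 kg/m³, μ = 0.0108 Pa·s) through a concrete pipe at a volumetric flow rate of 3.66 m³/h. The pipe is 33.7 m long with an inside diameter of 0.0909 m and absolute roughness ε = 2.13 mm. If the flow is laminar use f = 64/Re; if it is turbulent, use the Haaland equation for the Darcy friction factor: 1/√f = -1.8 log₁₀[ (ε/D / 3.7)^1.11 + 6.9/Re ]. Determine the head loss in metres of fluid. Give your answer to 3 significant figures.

Q = 3.66 m³/h = 3.66/3600 = 0.001017 m³/s.
Cross-sectional area A = πD²/4 = π(0.0909)²/4 = 0.00649 m²; mean velocity V = Q/A = 0.001017/0.00649 = 0.1567 m/s.
Reynolds number Re = ρVD/μ = 862 · 0.1567 · 0.0909 / 0.0108 = 1137.
Re < 2300 → laminar flow, so f = 64/Re = 64/1137 = 0.05631 (the turbulent correlation is not needed).
Darcy-Weisbach: ΔP = f(L/D)(ρV²/2) = 0.05631·(33.7/0.0909)·(862·0.1567²/2) = 0.05631·370.7·10.58 = 220.8 Pa.
Head loss h_f = ΔP/(ρg) = 220.8/(862·9.81) = 0.0261 m.

h_f ≈ 0.0261 m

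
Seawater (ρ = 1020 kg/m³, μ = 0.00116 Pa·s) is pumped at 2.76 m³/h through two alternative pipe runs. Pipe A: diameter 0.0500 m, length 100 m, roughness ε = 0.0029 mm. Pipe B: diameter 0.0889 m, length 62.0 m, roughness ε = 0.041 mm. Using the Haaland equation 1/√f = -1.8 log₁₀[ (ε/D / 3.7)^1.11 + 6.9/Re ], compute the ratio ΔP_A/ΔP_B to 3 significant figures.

ΔP_A/ΔP_B ≈ 24.2

Pipe A: V = Q/A = 0.0007667/0.001963 = 0.3905 m/s; Re = 1.717e+04; ε/D = 5.8e-05; Haaland → f = 0.02684; ΔP_A = f(L/D)(ρV²/2) = 4174 Pa.
Pipe B: V = Q/A = 0.0007667/0.006207 = 0.1235 m/s; Re = 9655; ε/D = 0.000461; Haaland → f = 0.03173; ΔP_B = f(L/D)(ρV²/2) = 172.2 Pa.
ΔP_A/ΔP_B = 4174/172.2 = 24.2.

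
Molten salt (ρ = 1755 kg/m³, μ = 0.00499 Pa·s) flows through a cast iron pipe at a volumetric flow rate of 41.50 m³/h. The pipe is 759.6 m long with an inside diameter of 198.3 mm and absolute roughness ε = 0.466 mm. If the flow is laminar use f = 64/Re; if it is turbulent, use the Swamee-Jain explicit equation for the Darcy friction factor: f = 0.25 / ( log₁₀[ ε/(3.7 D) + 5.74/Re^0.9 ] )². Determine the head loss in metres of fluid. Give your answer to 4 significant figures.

Q = 41.50 m³/h = 41.50/3600 = 0.01153 m³/s.
Cross-sectional area A = πD²/4 = π(0.1983)²/4 = 0.03088 m²; mean velocity V = Q/A = 0.01153/0.03088 = 0.3733 m/s.
Reynolds number Re = ρVD/μ = 1755 · 0.3733 · 0.1983 / 0.00499 = 2.603e+04.
Re > 4000 → turbulent. Relative roughness ε/D = 0.000466/0.1983 = 0.00235. Swamee-Jain: f = 0.25/(log₁₀[0.00235/3.7 + 5.74/2.603e+04^0.9])² = 0.25/(log₁₀[0.000635 + 0.000609])² = 0.25/(-2.905)² = 0.02962.
Darcy-Weisbach: ΔP = f(L/D)(ρV²/2) = 0.02962·(759.6/0.1983)·(1755·0.3733²/2) = 0.02962·3831·122.3 = 1.387e+04 Pa.
Head loss h_f = ΔP/(ρg) = 1.387e+04/(1755·9.81) = 0.8058 m.

h_f ≈ 0.8058 m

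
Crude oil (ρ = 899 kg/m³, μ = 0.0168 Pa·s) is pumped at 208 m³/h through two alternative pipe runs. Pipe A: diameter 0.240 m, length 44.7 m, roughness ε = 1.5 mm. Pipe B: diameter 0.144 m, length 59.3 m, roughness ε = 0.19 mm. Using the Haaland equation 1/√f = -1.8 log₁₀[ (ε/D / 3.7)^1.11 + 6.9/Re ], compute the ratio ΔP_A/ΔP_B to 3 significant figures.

Pipe A: V = Q/A = 0.05778/0.04524 = 1.277 m/s; Re = 1.64e+04; ε/D = 0.00625; Haaland → f = 0.03669; ΔP_A = f(L/D)(ρV²/2) = 5010 Pa.
Pipe B: V = Q/A = 0.05778/0.01629 = 3.548 m/s; Re = 2.734e+04; ε/D = 0.00132; Haaland → f = 0.02675; ΔP_B = f(L/D)(ρV²/2) = 6.233e+04 Pa.
ΔP_A/ΔP_B = 5010/6.233e+04 = 0.0804.

ΔP_A/ΔP_B ≈ 0.0804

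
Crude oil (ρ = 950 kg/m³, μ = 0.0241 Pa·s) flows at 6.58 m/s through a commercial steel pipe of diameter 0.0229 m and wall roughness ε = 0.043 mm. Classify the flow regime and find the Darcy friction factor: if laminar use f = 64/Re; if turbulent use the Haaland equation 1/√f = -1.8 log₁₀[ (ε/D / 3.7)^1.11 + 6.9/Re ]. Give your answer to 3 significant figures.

f ≈ 0.0377

Re = ρVD/μ = 950·6.58·0.0229/0.0241 = 5940.
Re > 4000 → turbulent. ε/D = 4.3e-05/0.0229 = 0.00188; Haaland: 1/√f = -1.8 log₁₀[0.00022 + 0.00116] = 5.147, so f = 0.03775.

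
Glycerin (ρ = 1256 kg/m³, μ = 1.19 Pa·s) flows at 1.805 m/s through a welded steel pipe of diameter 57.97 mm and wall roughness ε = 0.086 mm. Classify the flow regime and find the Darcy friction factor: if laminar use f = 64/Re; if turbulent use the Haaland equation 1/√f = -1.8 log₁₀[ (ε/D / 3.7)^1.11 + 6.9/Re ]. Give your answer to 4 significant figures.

f ≈ 0.5795

Re = ρVD/μ = 1256·1.805·0.05797/1.19 = 110.4.
Re < 2300 → laminar, so f = 64/Re = 0.5795 (roughness is irrelevant in laminar flow).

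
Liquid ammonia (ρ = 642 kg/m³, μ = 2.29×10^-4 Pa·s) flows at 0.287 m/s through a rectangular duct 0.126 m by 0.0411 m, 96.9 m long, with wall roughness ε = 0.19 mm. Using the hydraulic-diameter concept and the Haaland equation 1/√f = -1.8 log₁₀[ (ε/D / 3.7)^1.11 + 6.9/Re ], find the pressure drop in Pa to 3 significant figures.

ΔP ≈ 1180 Pa

Hydraulic diameter D_h = 4A/P = 4·(0.126·0.0411)/(2·(0.126+0.0411)) = 0.02071/0.3342 = 0.06198 m.
Re = ρVD_h/μ = 642·0.287·0.06198/0.000229 = 4.987e+04.
ε/D_h = 0.00019/0.06198 = 0.00307; Haaland gives 1/√f = -1.8 log₁₀[0.00038+0.000138] = 5.914, so f = 0.02859.
ΔP = f(L/D_h)(ρV²/2) = 0.02859·96.9/0.06198·26.44 = 1182 Pa.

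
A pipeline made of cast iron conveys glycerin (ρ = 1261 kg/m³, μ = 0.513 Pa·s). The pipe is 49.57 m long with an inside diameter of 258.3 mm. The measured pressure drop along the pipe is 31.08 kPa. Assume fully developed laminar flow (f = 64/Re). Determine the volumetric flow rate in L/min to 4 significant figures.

For laminar flow, f = 64/Re with Re = ρVD/μ, so Darcy-Weisbach reduces to ΔP = 32μLV/D². Solving for V: V = ΔP·D²/(32μL) = 3.108e+04·(0.2583)²/(32·0.513·49.57) = 2.548 m/s.
Check: Re = ρVD/μ = 1261·2.548·0.2583/0.513 = 1618 < 2300, so the laminar assumption holds.
Q = V·A = 2.548·(π/4·0.2583²) = 0.1335 m³/s = 8012 L/min.

Q ≈ 8012 L/min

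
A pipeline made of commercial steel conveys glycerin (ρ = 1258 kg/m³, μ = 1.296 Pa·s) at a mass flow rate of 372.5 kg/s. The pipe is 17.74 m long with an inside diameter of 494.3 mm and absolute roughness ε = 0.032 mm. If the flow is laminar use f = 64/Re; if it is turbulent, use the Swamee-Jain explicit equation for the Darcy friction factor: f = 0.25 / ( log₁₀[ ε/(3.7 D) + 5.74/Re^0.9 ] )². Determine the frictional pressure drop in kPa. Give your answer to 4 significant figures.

ΔP ≈ 4.646 kPa

A = πD²/4 = π(0.4943)²/4 = 0.1919 m²; mean velocity V = ṁ/(ρA) = 372.5/(1258 · 0.1919) = 1.543 m/s.
Reynolds number Re = ρVD/μ = 1258 · 1.543 · 0.4943 / 1.3 = 740.4.
Re < 2300 → laminar flow, so f = 64/Re = 64/740.4 = 0.08644 (the turbulent correlation is not needed).
Darcy-Weisbach: ΔP = f(L/D)(ρV²/2) = 0.08644·(17.74/0.4943)·(1258·1.543²/2) = 0.08644·35.89·1498 = 4646 Pa.
ΔP = 4646 Pa = 4.646 kPa.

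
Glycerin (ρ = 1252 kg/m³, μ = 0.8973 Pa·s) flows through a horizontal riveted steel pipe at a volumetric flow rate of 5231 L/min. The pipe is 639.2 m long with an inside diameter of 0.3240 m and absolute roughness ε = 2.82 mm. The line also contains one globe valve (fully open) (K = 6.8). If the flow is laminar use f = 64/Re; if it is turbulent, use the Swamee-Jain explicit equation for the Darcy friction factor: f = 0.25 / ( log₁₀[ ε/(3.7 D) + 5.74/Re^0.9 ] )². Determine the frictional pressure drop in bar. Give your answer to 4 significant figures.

Q = 5231 L/min = 5231/60000 = 0.08718 m³/s.
Cross-sectional area A = πD²/4 = π(0.324)²/4 = 0.08245 m²; mean velocity V = Q/A = 0.08718/0.08245 = 1.057 m/s.
Reynolds number Re = ρVD/μ = 1252 · 1.057 · 0.324 / 0.897 = 478.
Re < 2300 → laminar flow, so f = 64/Re = 64/478 = 0.1339 (the turbulent correlation is not needed).
Total minor-loss coefficient ΣK = 1·6.8 = 6.8.
ΔP = [f·L/D + ΣK]·(ρV²/2) = [0.1339·639.2/0.324 + 6.8]·(1252·1.057²/2) = [264.1 + 6.8]·700 = 1.896e+05 Pa.
ΔP = 1.896e+05 Pa = 1.896 bar.

ΔP ≈ 1.896 bar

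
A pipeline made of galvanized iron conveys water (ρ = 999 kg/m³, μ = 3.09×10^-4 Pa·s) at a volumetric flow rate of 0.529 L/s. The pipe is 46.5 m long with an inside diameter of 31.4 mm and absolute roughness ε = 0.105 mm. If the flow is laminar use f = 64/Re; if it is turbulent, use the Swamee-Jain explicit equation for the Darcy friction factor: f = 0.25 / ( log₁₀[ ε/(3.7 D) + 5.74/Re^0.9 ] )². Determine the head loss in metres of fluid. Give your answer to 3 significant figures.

Q = 0.529 L/s = 0.529/1000 = 0.000529 m³/s.
Cross-sectional area A = πD²/4 = π(0.0314)²/4 = 0.0007744 m²; mean velocity V = Q/A = 0.000529/0.0007744 = 0.6831 m/s.
Reynolds number Re = ρVD/μ = 999 · 0.6831 · 0.0314 / 0.000309 = 6.935e+04.
Re > 4000 → turbulent. Relative roughness ε/D = 0.000105/0.0314 = 0.00334. Swamee-Jain: f = 0.25/(log₁₀[0.00334/3.7 + 5.74/6.935e+04^0.9])² = 0.25/(log₁₀[0.000904 + 0.000252])² = 0.25/(-2.937)² = 0.02898.
Darcy-Weisbach: ΔP = f(L/D)(ρV²/2) = 0.02898·(46.5/0.0314)·(999·0.6831²/2) = 0.02898·1481·233.1 = 1e+04 Pa.
Head loss h_f = ΔP/(ρg) = 1e+04/(999·9.81) = 1.02 m.

h_f ≈ 1.02 m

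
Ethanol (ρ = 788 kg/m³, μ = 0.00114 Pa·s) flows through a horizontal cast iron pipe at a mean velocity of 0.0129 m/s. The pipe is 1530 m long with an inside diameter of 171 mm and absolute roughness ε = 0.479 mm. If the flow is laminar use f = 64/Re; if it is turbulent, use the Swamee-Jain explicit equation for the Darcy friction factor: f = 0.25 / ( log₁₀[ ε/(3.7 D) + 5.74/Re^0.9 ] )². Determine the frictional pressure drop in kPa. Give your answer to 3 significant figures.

ΔP ≈ 0.0246 kPa

Reynolds number Re = ρVD/μ = 788 · 0.0129 · 0.171 / 0.00114 = 1525.
Re < 2300 → laminar flow, so f = 64/Re = 64/1525 = 0.04197 (the turbulent correlation is not needed).
Darcy-Weisbach: ΔP = f(L/D)(ρV²/2) = 0.04197·(1530/0.171)·(788·0.0129²/2) = 0.04197·8947·0.06557 = 24.62 Pa.
ΔP = 24.62 Pa = 0.0246 kPa.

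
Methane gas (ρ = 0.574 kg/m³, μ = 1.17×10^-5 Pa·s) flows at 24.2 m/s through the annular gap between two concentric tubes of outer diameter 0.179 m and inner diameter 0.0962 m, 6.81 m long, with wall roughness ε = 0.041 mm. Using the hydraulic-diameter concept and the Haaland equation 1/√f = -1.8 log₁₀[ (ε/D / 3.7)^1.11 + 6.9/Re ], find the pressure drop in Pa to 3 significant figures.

ΔP ≈ 278 Pa

Hydraulic diameter D_h = 4A/P = D_o - D_i = 0.179 - 0.0962 = 0.0828 m.
Re = ρVD_h/μ = 0.574·24.2·0.0828/1.17e-05 = 9.83e+04.
ε/D_h = 4.1e-05/0.0828 = 0.000495; Haaland gives 1/√f = -1.8 log₁₀[5.02e-05+7.02e-05] = 7.055, so f = 0.02009.
ΔP = f(L/D_h)(ρV²/2) = 0.02009·6.81/0.0828·168.1 = 277.7 Pa.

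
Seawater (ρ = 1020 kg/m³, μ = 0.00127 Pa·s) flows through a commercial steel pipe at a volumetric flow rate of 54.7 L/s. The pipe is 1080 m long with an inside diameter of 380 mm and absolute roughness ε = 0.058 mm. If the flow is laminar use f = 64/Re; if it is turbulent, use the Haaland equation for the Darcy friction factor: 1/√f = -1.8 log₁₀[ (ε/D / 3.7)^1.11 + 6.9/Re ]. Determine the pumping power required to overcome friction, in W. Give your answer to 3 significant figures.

P ≈ 320 W

Q = 54.7 L/s = 54.7/1000 = 0.0547 m³/s.
Cross-sectional area A = πD²/4 = π(0.38)²/4 = 0.1134 m²; mean velocity V = Q/A = 0.0547/0.1134 = 0.4823 m/s.
Reynolds number Re = ρVD/μ = 1020 · 0.4823 · 0.38 / 0.00127 = 1.472e+05.
Re > 4000 → turbulent. Relative roughness ε/D = 5.8e-05/0.38 = 0.000153. Haaland: 1/√f = -1.8 log₁₀[(0.000153/3.7)^1.11 + 6.9/1.472e+05] = -1.8 log₁₀[1.36e-05 + 4.69e-05] = 7.593, so f = 0.01734.
Darcy-Weisbach: ΔP = f(L/D)(ρV²/2) = 0.01734·(1080/0.38)·(1020·0.4823²/2) = 0.01734·2842·118.6 = 5848 Pa.
Pumping power P = QΔP = 0.0547·5848 = 319.9 W = 320 W.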